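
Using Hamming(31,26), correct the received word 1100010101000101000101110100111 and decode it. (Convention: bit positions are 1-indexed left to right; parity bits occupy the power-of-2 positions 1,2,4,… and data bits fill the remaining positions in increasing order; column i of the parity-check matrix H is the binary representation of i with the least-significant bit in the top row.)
Syndrome s = H · r^T (mod 2), r = 1100010101000101000101110100111:
  s[0] = (1010101010101010101010101010101)·(1100010101000101000101110100111) mod 2 = 1+0+0+0+0+0+0+0+0+0+0+0+0+0+0+0+0+0+0+0+0+0+1+0+0+0+0+0+1+0+1 mod 2 = 0
  s[1] = (0110011001100110011001100110011)·(1100010101000101000101110100111) mod 2 = 0+1+0+0+0+1+0+0+0+1+0+0+0+1+0+0+0+0+0+0+0+1+1+0+0+1+0+0+0+1+1 mod 2 = 1
  s[2] = (0001111000011110000111100001111)·(1100010101000101000101110100111) mod 2 = 0+0+0+0+0+1+0+0+0+0+0+0+0+1+0+0+0+0+0+1+0+1+1+0+0+0+0+0+1+1+1 mod 2 = 0
  s[3] = (0000000111111110000000011111111)·(1100010101000101000101110100111) mod 2 = 0+0+0+0+0+0+0+1+0+1+0+0+0+1+0+0+0+0+0+0+0+0+0+1+0+1+0+0+1+1+1 mod 2 = 0
  s[4] = (0000000000000001111111111111111)·(1100010101000101000101110100111) mod 2 = 0+0+0+0+0+0+0+0+0+0+0+0+0+0+0+1+0+0+0+1+0+1+1+1+0+1+0+0+1+1+1 mod 2 = 1
Syndrome = 01001
Column 18 of H equals this syndrome → error at bit 18 (1-indexed).
Flip bit 18: 1100010101000101000101110100111 → 1100010101000101010101110100111
Extract data bits at positions {3,5,6,7,9,10,11,12,13,14,15,17,18,19,20,21,22,23,24,25,26,27,28,29,30,31}: 00100100010010101110100111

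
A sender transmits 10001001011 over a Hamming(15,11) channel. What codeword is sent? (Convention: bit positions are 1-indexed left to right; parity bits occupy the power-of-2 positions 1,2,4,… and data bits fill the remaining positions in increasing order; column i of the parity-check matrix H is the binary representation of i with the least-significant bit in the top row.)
Codeword c = d · G (mod 2), d = 10001001011:
  c[0] = d·G[:,0] = (10001001011)·(11011010101) mod 2 = 1+0+0+0+1+0+0+0+0+0+1 mod 2 = 1
  c[1] = d·G[:,1] = (10001001011)·(10110110011) mod 2 = 1+0+0+0+0+0+0+0+0+1+1 mod 2 = 1
  c[2] = d·G[:,2] = (10001001011)·(10000000000) mod 2 = 1+0+0+0+0+0+0+0+0+0+0 mod 2 = 1
  c[3] = d·G[:,3] = (10001001011)·(01110001111) mod 2 = 0+0+0+0+0+0+0+1+0+1+1 mod 2 = 1
  c[4] = d·G[:,4] = (10001001011)·(01000000000) mod 2 = 0+0+0+0+0+0+0+0+0+0+0 mod 2 = 0
  c[5] = d·G[:,5] = (10001001011)·(00100000000) mod 2 = 0+0+0+0+0+0+0+0+0+0+0 mod 2 = 0
  c[6] = d·G[:,6] = (10001001011)·(00010000000) mod 2 = 0+0+0+0+0+0+0+0+0+0+0 mod 2 = 0
  c[7] = d·G[:,7] = (10001001011)·(00001111111) mod 2 = 0+0+0+0+1+0+0+1+0+1+1 mod 2 = 0
  c[8] = d·G[:,8] = (10001001011)·(00001000000) mod 2 = 0+0+0+0+1+0+0+0+0+0+0 mod 2 = 1
  c[9] = d·G[:,9] = (10001001011)·(00000100000) mod 2 = 0+0+0+0+0+0+0+0+0+0+0 mod 2 = 0
  c[10] = d·G[:,10] = (10001001011)·(00000010000) mod 2 = 0+0+0+0+0+0+0+0+0+0+0 mod 2 = 0
  c[11] = d·G[:,11] = (10001001011)·(00000001000) mod 2 = 0+0+0+0+0+0+0+1+0+0+0 mod 2 = 1
  c[12] = d·G[:,12] = (10001001011)·(00000000100) mod 2 = 0+0+0+0+0+0+0+0+0+0+0 mod 2 = 0
  c[13] = d·G[:,13] = (10001001011)·(00000000010) mod 2 = 0+0+0+0+0+0+0+0+0+1+0 mod 2 = 1
  c[14] = d·G[:,14] = (10001001011)·(00000000001) mod 2 = 0+0+0+0+0+0+0+0+0+0+1 mod 2 = 1
Codeword = 111100001001011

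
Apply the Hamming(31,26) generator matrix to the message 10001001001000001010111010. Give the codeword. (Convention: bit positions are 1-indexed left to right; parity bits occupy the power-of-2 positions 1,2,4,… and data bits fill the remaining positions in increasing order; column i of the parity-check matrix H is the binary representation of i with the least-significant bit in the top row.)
Codeword c = d · G (mod 2), d = 10001001001000001010111010:
  c[0] = d·G[:,0] = (10001001001000001010111010)·(11011010101101010101010101) mod 2 = 1+0+0+0+1+0+0+0+0+0+1+0+0+0+0+0+0+0+0+0+0+1+0+0+0+0 mod 2 = 0
  c[1] = d·G[:,1] = (10001001001000001010111010)·(10110110011011001100110011) mod 2 = 1+0+0+0+0+0+0+0+0+0+1+0+0+0+0+0+1+0+0+0+1+1+0+0+1+0 mod 2 = 0
  c[2] = d·G[:,2] = (10001001001000001010111010)·(10000000000000000000000000) mod 2 = 1+0+0+0+0+0+0+0+0+0+0+0+0+0+0+0+0+0+0+0+0+0+0+0+0+0 mod 2 = 1
  c[3] = d·G[:,3] = (10001001001000001010111010)·(01110001111000111100001111) mod 2 = 0+0+0+0+0+0+0+1+0+0+1+0+0+0+0+0+1+0+0+0+0+0+1+0+1+0 mod 2 = 1
  c[4] = d·G[:,4] = (10001001001000001010111010)·(01000000000000000000000000) mod 2 = 0+0+0+0+0+0+0+0+0+0+0+0+0+0+0+0+0+0+0+0+0+0+0+0+0+0 mod 2 = 0
  c[5] = d·G[:,5] = (10001001001000001010111010)·(00100000000000000000000000) mod 2 = 0+0+0+0+0+0+0+0+0+0+0+0+0+0+0+0+0+0+0+0+0+0+0+0+0+0 mod 2 = 0
  c[6] = d·G[:,6] = (10001001001000001010111010)·(00010000000000000000000000) mod 2 = 0+0+0+0+0+0+0+0+0+0+0+0+0+0+0+0+0+0+0+0+0+0+0+0+0+0 mod 2 = 0
  c[7] = d·G[:,7] = (10001001001000001010111010)·(00001111111000000011111111) mod 2 = 0+0+0+0+1+0+0+1+0+0+1+0+0+0+0+0+0+0+1+0+1+1+1+0+1+0 mod 2 = 0
  c[8] = d·G[:,8] = (10001001001000001010111010)·(00001000000000000000000000) mod 2 = 0+0+0+0+1+0+0+0+0+0+0+0+0+0+0+0+0+0+0+0+0+0+0+0+0+0 mod 2 = 1
  c[9] = d·G[:,9] = (10001001001000001010111010)·(00000100000000000000000000) mod 2 = 0+0+0+0+0+0+0+0+0+0+0+0+0+0+0+0+0+0+0+0+0+0+0+0+0+0 mod 2 = 0
  c[10] = d·G[:,10] = (10001001001000001010111010)·(00000010000000000000000000) mod 2 = 0+0+0+0+0+0+0+0+0+0+0+0+0+0+0+0+0+0+0+0+0+0+0+0+0+0 mod 2 = 0
  c[11] = d·G[:,11] = (10001001001000001010111010)·(00000001000000000000000000) mod 2 = 0+0+0+0+0+0+0+1+0+0+0+0+0+0+0+0+0+0+0+0+0+0+0+0+0+0 mod 2 = 1
  c[12] = d·G[:,12] = (10001001001000001010111010)·(00000000100000000000000000) mod 2 = 0+0+0+0+0+0+0+0+0+0+0+0+0+0+0+0+0+0+0+0+0+0+0+0+0+0 mod 2 = 0
  c[13] = d·G[:,13] = (10001001001000001010111010)·(00000000010000000000000000) mod 2 = 0+0+0+0+0+0+0+0+0+0+0+0+0+0+0+0+0+0+0+0+0+0+0+0+0+0 mod 2 = 0
  c[14] = d·G[:,14] = (10001001001000001010111010)·(00000000001000000000000000) mod 2 = 0+0+0+0+0+0+0+0+0+0+1+0+0+0+0+0+0+0+0+0+0+0+0+0+0+0 mod 2 = 1
  c[15] = d·G[:,15] = (10001001001000001010111010)·(00000000000111111111111111) mod 2 = 0+0+0+0+0+0+0+0+0+0+0+0+0+0+0+0+1+0+1+0+1+1+1+0+1+0 mod 2 = 0
  c[16] = d·G[:,16] = (10001001001000001010111010)·(00000000000100000000000000) mod 2 = 0+0+0+0+0+0+0+0+0+0+0+0+0+0+0+0+0+0+0+0+0+0+0+0+0+0 mod 2 = 0
  c[17] = d·G[:,17] = (10001001001000001010111010)·(00000000000010000000000000) mod 2 = 0+0+0+0+0+0+0+0+0+0+0+0+0+0+0+0+0+0+0+0+0+0+0+0+0+0 mod 2 = 0
  c[18] = d·G[:,18] = (10001001001000001010111010)·(00000000000001000000000000) mod 2 = 0+0+0+0+0+0+0+0+0+0+0+0+0+0+0+0+0+0+0+0+0+0+0+0+0+0 mod 2 = 0
  c[19] = d·G[:,19] = (10001001001000001010111010)·(00000000000000100000000000) mod 2 = 0+0+0+0+0+0+0+0+0+0+0+0+0+0+0+0+0+0+0+0+0+0+0+0+0+0 mod 2 = 0
  c[20] = d·G[:,20] = (10001001001000001010111010)·(00000000000000010000000000) mod 2 = 0+0+0+0+0+0+0+0+0+0+0+0+0+0+0+0+0+0+0+0+0+0+0+0+0+0 mod 2 = 0
  c[21] = d·G[:,21] = (10001001001000001010111010)·(00000000000000001000000000) mod 2 = 0+0+0+0+0+0+0+0+0+0+0+0+0+0+0+0+1+0+0+0+0+0+0+0+0+0 mod 2 = 1
  c[22] = d·G[:,22] = (10001001001000001010111010)·(00000000000000000100000000) mod 2 = 0+0+0+0+0+0+0+0+0+0+0+0+0+0+0+0+0+0+0+0+0+0+0+0+0+0 mod 2 = 0
  c[23] = d·G[:,23] = (10001001001000001010111010)·(00000000000000000010000000) mod 2 = 0+0+0+0+0+0+0+0+0+0+0+0+0+0+0+0+0+0+1+0+0+0+0+0+0+0 mod 2 = 1
  c[24] = d·G[:,24] = (10001001001000001010111010)·(00000000000000000001000000) mod 2 = 0+0+0+0+0+0+0+0+0+0+0+0+0+0+0+0+0+0+0+0+0+0+0+0+0+0 mod 2 = 0
  c[25] = d·G[:,25] = (10001001001000001010111010)·(00000000000000000000100000) mod 2 = 0+0+0+0+0+0+0+0+0+0+0+0+0+0+0+0+0+0+0+0+1+0+0+0+0+0 mod 2 = 1
  c[26] = d·G[:,26] = (10001001001000001010111010)·(00000000000000000000010000) mod 2 = 0+0+0+0+0+0+0+0+0+0+0+0+0+0+0+0+0+0+0+0+0+1+0+0+0+0 mod 2 = 1
  c[27] = d·G[:,27] = (10001001001000001010111010)·(00000000000000000000001000) mod 2 = 0+0+0+0+0+0+0+0+0+0+0+0+0+0+0+0+0+0+0+0+0+0+1+0+0+0 mod 2 = 1
  c[28] = d·G[:,28] = (10001001001000001010111010)·(00000000000000000000000100) mod 2 = 0+0+0+0+0+0+0+0+0+0+0+0+0+0+0+0+0+0+0+0+0+0+0+0+0+0 mod 2 = 0
  c[29] = d·G[:,29] = (10001001001000001010111010)·(00000000000000000000000010) mod 2 = 0+0+0+0+0+0+0+0+0+0+0+0+0+0+0+0+0+0+0+0+0+0+0+0+1+0 mod 2 = 1
  c[30] = d·G[:,30] = (10001001001000001010111010)·(00000000000000000000000001) mod 2 = 0+0+0+0+0+0+0+0+0+0+0+0+0+0+0+0+0+0+0+0+0+0+0+0+0+0 mod 2 = 0
Codeword = 0011000010010010000001010111010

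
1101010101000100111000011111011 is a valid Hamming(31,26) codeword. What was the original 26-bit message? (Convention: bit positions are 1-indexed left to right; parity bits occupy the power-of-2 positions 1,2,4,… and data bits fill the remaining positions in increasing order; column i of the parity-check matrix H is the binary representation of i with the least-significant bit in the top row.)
Parity bits occupy power-of-2 positions; data bits are at positions {3,5,6,7,9,10,11,12,13,14,15,17,18,19,20,21,22,23,24,25,26,27,28,29,30,31} (1-indexed).
Extract: c[3]=0 c[5]=0 c[6]=1 c[7]=0 c[9]=0 c[10]=1 c[11]=0 c[12]=0 c[13]=0 c[14]=1 c[15]=0 c[17]=1 c[18]=1 c[19]=1 c[20]=0 c[21]=0 c[22]=0 c[23]=0 c[24]=1 c[25]=1 c[26]=1 c[27]=1 c[28]=1 c[29]=0 c[30]=1 c[31]=1
Data = 00100100010111000011111011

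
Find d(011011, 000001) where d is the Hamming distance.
XOR = 011010, count of 1s = 3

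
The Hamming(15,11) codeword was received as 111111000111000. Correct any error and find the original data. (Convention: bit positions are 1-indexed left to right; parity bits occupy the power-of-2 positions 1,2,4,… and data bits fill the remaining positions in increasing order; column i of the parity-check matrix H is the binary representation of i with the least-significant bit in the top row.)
Syndrome s = H · r^T (mod 2), r = 111111000111000:
  s[0] = (101010101010101)·(111111000111000) mod 2 = 1+0+1+0+1+0+0+0+0+0+1+0+0+0+0 mod 2 = 0
  s[1] = (011001100110011)·(111111000111000) mod 2 = 0+1+1+0+0+1+0+0+0+1+1+0+0+0+0 mod 2 = 1
  s[2] = (000111100001111)·(111111000111000) mod 2 = 0+0+0+1+1+1+0+0+0+0+0+1+0+0+0 mod 2 = 0
  s[3] = (000000011111111)·(111111000111000) mod 2 = 0+0+0+0+0+0+0+0+0+1+1+1+0+0+0 mod 2 = 1
Syndrome = 0101
Column 10 of H equals this syndrome → error at bit 10 (1-indexed).
Flip bit 10: 111111000111000 → 111111000011000
Extract data bits at positions {3,5,6,7,9,10,11,12,13,14,15}: 11100011000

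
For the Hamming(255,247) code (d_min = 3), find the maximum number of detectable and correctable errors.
Detection only: up to d_min − 1 = 2 errors.
Correction: up to ⌊(d_min − 1)/2⌋ = ⌊2/2⌋ = 1 errors.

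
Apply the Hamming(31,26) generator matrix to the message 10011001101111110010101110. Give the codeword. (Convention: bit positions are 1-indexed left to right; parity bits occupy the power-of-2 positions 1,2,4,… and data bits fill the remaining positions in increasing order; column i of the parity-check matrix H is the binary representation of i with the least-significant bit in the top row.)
Codeword c = d · G (mod 2), d = 10011001101111110010101110:
  c[0] = d·G[:,0] = (10011001101111110010101110)·(11011010101101010101010101) mod 2 = 1+0+0+1+1+0+0+0+1+0+1+1+0+1+0+1+0+0+0+0+0+0+0+1+0+0 mod 2 = 1
  c[1] = d·G[:,1] = (10011001101111110010101110)·(10110110011011001100110011) mod 2 = 1+0+0+1+0+0+0+0+0+0+1+0+1+1+0+0+0+0+0+0+1+0+0+0+1+0 mod 2 = 1
  c[2] = d·G[:,2] = (10011001101111110010101110)·(10000000000000000000000000) mod 2 = 1+0+0+0+0+0+0+0+0+0+0+0+0+0+0+0+0+0+0+0+0+0+0+0+0+0 mod 2 = 1
  c[3] = d·G[:,3] = (10011001101111110010101110)·(01110001111000111100001111) mod 2 = 0+0+0+1+0+0+0+1+1+0+1+0+0+0+1+1+0+0+0+0+0+0+1+1+1+0 mod 2 = 1
  c[4] = d·G[:,4] = (10011001101111110010101110)·(01000000000000000000000000) mod 2 = 0+0+0+0+0+0+0+0+0+0+0+0+0+0+0+0+0+0+0+0+0+0+0+0+0+0 mod 2 = 0
  c[5] = d·G[:,5] = (10011001101111110010101110)·(00100000000000000000000000) mod 2 = 0+0+0+0+0+0+0+0+0+0+0+0+0+0+0+0+0+0+0+0+0+0+0+0+0+0 mod 2 = 0
  c[6] = d·G[:,6] = (10011001101111110010101110)·(00010000000000000000000000) mod 2 = 0+0+0+1+0+0+0+0+0+0+0+0+0+0+0+0+0+0+0+0+0+0+0+0+0+0 mod 2 = 1
  c[7] = d·G[:,7] = (10011001101111110010101110)·(00001111111000000011111111) mod 2 = 0+0+0+0+1+0+0+1+1+0+1+0+0+0+0+0+0+0+1+0+1+0+1+1+1+0 mod 2 = 1
  c[8] = d·G[:,8] = (10011001101111110010101110)·(00001000000000000000000000) mod 2 = 0+0+0+0+1+0+0+0+0+0+0+0+0+0+0+0+0+0+0+0+0+0+0+0+0+0 mod 2 = 1
  c[9] = d·G[:,9] = (10011001101111110010101110)·(00000100000000000000000000) mod 2 = 0+0+0+0+0+0+0+0+0+0+0+0+0+0+0+0+0+0+0+0+0+0+0+0+0+0 mod 2 = 0
  c[10] = d·G[:,10] = (10011001101111110010101110)·(00000010000000000000000000) mod 2 = 0+0+0+0+0+0+0+0+0+0+0+0+0+0+0+0+0+0+0+0+0+0+0+0+0+0 mod 2 = 0
  c[11] = d·G[:,11] = (10011001101111110010101110)·(00000001000000000000000000) mod 2 = 0+0+0+0+0+0+0+1+0+0+0+0+0+0+0+0+0+0+0+0+0+0+0+0+0+0 mod 2 = 1
  c[12] = d·G[:,12] = (10011001101111110010101110)·(00000000100000000000000000) mod 2 = 0+0+0+0+0+0+0+0+1+0+0+0+0+0+0+0+0+0+0+0+0+0+0+0+0+0 mod 2 = 1
  c[13] = d·G[:,13] = (10011001101111110010101110)·(00000000010000000000000000) mod 2 = 0+0+0+0+0+0+0+0+0+0+0+0+0+0+0+0+0+0+0+0+0+0+0+0+0+0 mod 2 = 0
  c[14] = d·G[:,14] = (10011001101111110010101110)·(00000000001000000000000000) mod 2 = 0+0+0+0+0+0+0+0+0+0+1+0+0+0+0+0+0+0+0+0+0+0+0+0+0+0 mod 2 = 1
  c[15] = d·G[:,15] = (10011001101111110010101110)·(00000000000111111111111111) mod 2 = 0+0+0+0+0+0+0+0+0+0+0+1+1+1+1+1+0+0+1+0+1+0+1+1+1+0 mod 2 = 0
  c[16] = d·G[:,16] = (10011001101111110010101110)·(00000000000100000000000000) mod 2 = 0+0+0+0+0+0+0+0+0+0+0+1+0+0+0+0+0+0+0+0+0+0+0+0+0+0 mod 2 = 1
  c[17] = d·G[:,17] = (10011001101111110010101110)·(00000000000010000000000000) mod 2 = 0+0+0+0+0+0+0+0+0+0+0+0+1+0+0+0+0+0+0+0+0+0+0+0+0+0 mod 2 = 1
  c[18] = d·G[:,18] = (10011001101111110010101110)·(00000000000001000000000000) mod 2 = 0+0+0+0+0+0+0+0+0+0+0+0+0+1+0+0+0+0+0+0+0+0+0+0+0+0 mod 2 = 1
  c[19] = d·G[:,19] = (10011001101111110010101110)·(00000000000000100000000000) mod 2 = 0+0+0+0+0+0+0+0+0+0+0+0+0+0+1+0+0+0+0+0+0+0+0+0+0+0 mod 2 = 1
  c[20] = d·G[:,20] = (10011001101111110010101110)·(00000000000000010000000000) mod 2 = 0+0+0+0+0+0+0+0+0+0+0+0+0+0+0+1+0+0+0+0+0+0+0+0+0+0 mod 2 = 1
  c[21] = d·G[:,21] = (10011001101111110010101110)·(00000000000000001000000000) mod 2 = 0+0+0+0+0+0+0+0+0+0+0+0+0+0+0+0+0+0+0+0+0+0+0+0+0+0 mod 2 = 0
  c[22] = d·G[:,22] = (10011001101111110010101110)·(00000000000000000100000000) mod 2 = 0+0+0+0+0+0+0+0+0+0+0+0+0+0+0+0+0+0+0+0+0+0+0+0+0+0 mod 2 = 0
  c[23] = d·G[:,23] = (10011001101111110010101110)·(00000000000000000010000000) mod 2 = 0+0+0+0+0+0+0+0+0+0+0+0+0+0+0+0+0+0+1+0+0+0+0+0+0+0 mod 2 = 1
  c[24] = d·G[:,24] = (10011001101111110010101110)·(00000000000000000001000000) mod 2 = 0+0+0+0+0+0+0+0+0+0+0+0+0+0+0+0+0+0+0+0+0+0+0+0+0+0 mod 2 = 0
  c[25] = d·G[:,25] = (10011001101111110010101110)·(00000000000000000000100000) mod 2 = 0+0+0+0+0+0+0+0+0+0+0+0+0+0+0+0+0+0+0+0+1+0+0+0+0+0 mod 2 = 1
  c[26] = d·G[:,26] = (10011001101111110010101110)·(00000000000000000000010000) mod 2 = 0+0+0+0+0+0+0+0+0+0+0+0+0+0+0+0+0+0+0+0+0+0+0+0+0+0 mod 2 = 0
  c[27] = d·G[:,27] = (10011001101111110010101110)·(00000000000000000000001000) mod 2 = 0+0+0+0+0+0+0+0+0+0+0+0+0+0+0+0+0+0+0+0+0+0+1+0+0+0 mod 2 = 1
  c[28] = d·G[:,28] = (10011001101111110010101110)·(00000000000000000000000100) mod 2 = 0+0+0+0+0+0+0+0+0+0+0+0+0+0+0+0+0+0+0+0+0+0+0+1+0+0 mod 2 = 1
  c[29] = d·G[:,29] = (10011001101111110010101110)·(00000000000000000000000010) mod 2 = 0+0+0+0+0+0+0+0+0+0+0+0+0+0+0+0+0+0+0+0+0+0+0+0+1+0 mod 2 = 1
  c[30] = d·G[:,30] = (10011001101111110010101110)·(00000000000000000000000001) mod 2 = 0+0+0+0+0+0+0+0+0+0+0+0+0+0+0+0+0+0+0+0+0+0+0+0+0+0 mod 2 = 0
Codeword = 1111001110011010111110010101110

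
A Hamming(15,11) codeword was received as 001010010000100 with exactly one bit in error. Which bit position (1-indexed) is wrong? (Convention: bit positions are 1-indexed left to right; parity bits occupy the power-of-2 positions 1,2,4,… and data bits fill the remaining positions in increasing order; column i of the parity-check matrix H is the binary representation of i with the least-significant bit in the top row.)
Syndrome s = H · r^T (mod 2), r = 001010010000100:
  s[0] = (101010101010101)·(001010010000100) mod 2 = 0+0+1+0+1+0+0+0+0+0+0+0+1+0+0 mod 2 = 1
  s[1] = (011001100110011)·(001010010000100) mod 2 = 0+0+1+0+0+0+0+0+0+0+0+0+0+0+0 mod 2 = 1
  s[2] = (000111100001111)·(001010010000100) mod 2 = 0+0+0+0+1+0+0+0+0+0+0+0+1+0+0 mod 2 = 0
  s[3] = (000000011111111)·(001010010000100) mod 2 = 0+0+0+0+0+0+0+1+0+0+0+0+1+0+0 mod 2 = 0
Syndrome = 1100
Column i of H is the binary representation of i, so the syndrome is the binary index of the flipped bit.
Read s = 1100 with s[0] as LSB: 1·2^0 + 1·2^1 + 0·2^2 + 0·2^3 = 3.
Error is at bit position 3.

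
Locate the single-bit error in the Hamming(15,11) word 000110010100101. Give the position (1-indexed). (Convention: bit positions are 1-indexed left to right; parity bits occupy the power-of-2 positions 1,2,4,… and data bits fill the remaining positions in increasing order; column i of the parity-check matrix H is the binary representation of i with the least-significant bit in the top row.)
Syndrome s = H · r^T (mod 2), r = 000110010100101:
  s[0] = (101010101010101)·(000110010100101) mod 2 = 0+0+0+0+1+0+0+0+0+0+0+0+1+0+1 mod 2 = 1
  s[1] = (011001100110011)·(000110010100101) mod 2 = 0+0+0+0+0+0+0+0+0+1+0+0+0+0+1 mod 2 = 0
  s[2] = (000111100001111)·(000110010100101) mod 2 = 0+0+0+1+1+0+0+0+0+0+0+0+1+0+1 mod 2 = 0
  s[3] = (000000011111111)·(000110010100101) mod 2 = 0+0+0+0+0+0+0+1+0+1+0+0+1+0+1 mod 2 = 0
Syndrome = 1000
Column i of H is the binary representation of i, so the syndrome is the binary index of the flipped bit.
Read s = 1000 with s[0] as LSB: 1·2^0 + 0·2^1 + 0·2^2 + 0·2^3 = 1.
Error is at bit position 1.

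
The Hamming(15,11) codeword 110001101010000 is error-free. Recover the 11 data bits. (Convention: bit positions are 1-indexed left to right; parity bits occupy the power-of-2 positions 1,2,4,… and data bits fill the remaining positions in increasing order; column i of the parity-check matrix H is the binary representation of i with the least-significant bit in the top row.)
Parity bits occupy power-of-2 positions; data bits are at positions {3,5,6,7,9,10,11,12,13,14,15} (1-indexed).
Extract: c[3]=0 c[5]=0 c[6]=1 c[7]=1 c[9]=1 c[10]=0 c[11]=1 c[12]=0 c[13]=0 c[14]=0 c[15]=0
Data = 00111010000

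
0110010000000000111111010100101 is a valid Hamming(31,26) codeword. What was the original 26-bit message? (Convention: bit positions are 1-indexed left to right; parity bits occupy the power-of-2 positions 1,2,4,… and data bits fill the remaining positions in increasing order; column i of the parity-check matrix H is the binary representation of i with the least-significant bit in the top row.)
Parity bits occupy power-of-2 positions; data bits are at positions {3,5,6,7,9,10,11,12,13,14,15,17,18,19,20,21,22,23,24,25,26,27,28,29,30,31} (1-indexed).
Extract: c[3]=1 c[5]=0 c[6]=1 c[7]=0 c[9]=0 c[10]=0 c[11]=0 c[12]=0 c[13]=0 c[14]=0 c[15]=0 c[17]=1 c[18]=1 c[19]=1 c[20]=1 c[21]=1 c[22]=1 c[23]=0 c[24]=1 c[25]=0 c[26]=1 c[27]=0 c[28]=0 c[29]=1 c[30]=0 c[31]=1
Data = 10100000000111111010100101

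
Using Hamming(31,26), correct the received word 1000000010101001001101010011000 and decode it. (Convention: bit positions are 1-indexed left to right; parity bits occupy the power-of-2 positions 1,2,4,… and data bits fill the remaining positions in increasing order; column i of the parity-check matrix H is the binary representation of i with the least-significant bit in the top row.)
Syndrome s = H · r^T (mod 2), r = 1000000010101001001101010011000:
  s[0] = (1010101010101010101010101010101)·(1000000010101001001101010011000) mod 2 = 1+0+0+0+0+0+0+0+1+0+1+0+1+0+0+0+0+0+1+0+0+0+0+0+0+0+1+0+0+0+0 mod 2 = 0
  s[1] = (0110011001100110011001100110011)·(1000000010101001001101010011000) mod 2 = 0+0+0+0+0+0+0+0+0+0+1+0+0+0+0+0+0+0+1+0+0+1+0+0+0+0+1+0+0+0+0 mod 2 = 0
  s[2] = (0001111000011110000111100001111)·(1000000010101001001101010011000) mod 2 = 0+0+0+0+0+0+0+0+0+0+0+0+1+0+0+0+0+0+0+1+0+1+0+0+0+0+0+1+0+0+0 mod 2 = 0
  s[3] = (0000000111111110000000011111111)·(1000000010101001001101010011000) mod 2 = 0+0+0+0+0+0+0+0+1+0+1+0+1+0+0+0+0+0+0+0+0+0+0+1+0+0+1+1+0+0+0 mod 2 = 0
  s[4] = (0000000000000001111111111111111)·(1000000010101001001101010011000) mod 2 = 0+0+0+0+0+0+0+0+0+0+0+0+0+0+0+1+0+0+1+1+0+1+0+1+0+0+1+1+0+0+0 mod 2 = 1
Syndrome = 00001
Column 16 of H equals this syndrome → error at bit 16 (1-indexed).
Flip bit 16: 1000000010101001001101010011000 → 1000000010101000001101010011000
Extract data bits at positions {3,5,6,7,9,10,11,12,13,14,15,17,18,19,20,21,22,23,24,25,26,27,28,29,30,31}: 00001010100001101010011000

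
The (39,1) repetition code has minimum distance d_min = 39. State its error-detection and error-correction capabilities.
Detection only: up to d_min − 1 = 38 errors.
Correction: up to ⌊(d_min − 1)/2⌋ = ⌊38/2⌋ = 19 errors.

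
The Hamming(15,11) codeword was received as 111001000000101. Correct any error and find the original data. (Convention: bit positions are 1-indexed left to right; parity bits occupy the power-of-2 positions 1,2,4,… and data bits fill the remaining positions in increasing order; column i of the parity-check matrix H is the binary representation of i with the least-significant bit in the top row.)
Syndrome s = H · r^T (mod 2), r = 111001000000101:
  s[0] = (101010101010101)·(111001000000101) mod 2 = 1+0+1+0+0+0+0+0+0+0+0+0+1+0+1 mod 2 = 0
  s[1] = (011001100110011)·(111001000000101) mod 2 = 0+1+1+0+0+1+0+0+0+0+0+0+0+0+1 mod 2 = 0
  s[2] = (000111100001111)·(111001000000101) mod 2 = 0+0+0+0+0+1+0+0+0+0+0+0+1+0+1 mod 2 = 1
  s[3] = (000000011111111)·(111001000000101) mod 2 = 0+0+0+0+0+0+0+0+0+0+0+0+1+0+1 mod 2 = 0
Syndrome = 0010
Column 4 of H equals this syndrome → error at bit 4 (1-indexed).
Flip bit 4: 111001000000101 → 111101000000101
Extract data bits at positions {3,5,6,7,9,10,11,12,13,14,15}: 10100000101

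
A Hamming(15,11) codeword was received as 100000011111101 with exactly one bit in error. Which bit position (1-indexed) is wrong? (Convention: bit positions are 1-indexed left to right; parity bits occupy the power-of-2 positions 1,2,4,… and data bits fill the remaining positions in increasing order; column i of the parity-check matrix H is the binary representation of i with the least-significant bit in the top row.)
Syndrome s = H · r^T (mod 2), r = 100000011111101:
  s[0] = (101010101010101)·(100000011111101) mod 2 = 1+0+0+0+0+0+0+0+1+0+1+0+1+0+1 mod 2 = 1
  s[1] = (011001100110011)·(100000011111101) mod 2 = 0+0+0+0+0+0+0+0+0+1+1+0+0+0+1 mod 2 = 1
  s[2] = (000111100001111)·(100000011111101) mod 2 = 0+0+0+0+0+0+0+0+0+0+0+1+1+0+1 mod 2 = 1
  s[3] = (000000011111111)·(100000011111101) mod 2 = 0+0+0+0+0+0+0+1+1+1+1+1+1+0+1 mod 2 = 1
Syndrome = 1111
Column i of H is the binary representation of i, so the syndrome is the binary index of the flipped bit.
Read s = 1111 with s[0] as LSB: 1·2^0 + 1·2^1 + 1·2^2 + 1·2^3 = 15.
Error is at bit position 15.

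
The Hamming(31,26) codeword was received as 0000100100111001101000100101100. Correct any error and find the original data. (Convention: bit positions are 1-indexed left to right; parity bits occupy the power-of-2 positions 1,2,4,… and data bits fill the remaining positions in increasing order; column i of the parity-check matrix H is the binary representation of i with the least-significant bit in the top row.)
Syndrome s = H · r^T (mod 2), r = 0000100100111001101000100101100:
  s[0] = (1010101010101010101010101010101)·(0000100100111001101000100101100) mod 2 = 0+0+0+0+1+0+0+0+0+0+1+0+1+0+0+0+1+0+1+0+0+0+1+0+0+0+0+0+1+0+0 mod 2 = 1
  s[1] = (0110011001100110011001100110011)·(0000100100111001101000100101100) mod 2 = 0+0+0+0+0+0+0+0+0+0+1+0+0+0+0+0+0+0+1+0+0+0+1+0+0+1+0+0+0+0+0 mod 2 = 0
  s[2] = (0001111000011110000111100001111)·(0000100100111001101000100101100) mod 2 = 0+0+0+0+1+0+0+0+0+0+0+1+1+0+0+0+0+0+0+0+0+0+1+0+0+0+0+1+1+0+0 mod 2 = 0
  s[3] = (0000000111111110000000011111111)·(0000100100111001101000100101100) mod 2 = 0+0+0+0+0+0+0+1+0+0+1+1+1+0+0+0+0+0+0+0+0+0+0+0+0+1+0+1+1+0+0 mod 2 = 1
  s[4] = (0000000000000001111111111111111)·(0000100100111001101000100101100) mod 2 = 0+0+0+0+0+0+0+0+0+0+0+0+0+0+0+1+1+0+1+0+0+0+1+0+0+1+0+1+1+0+0 mod 2 = 1
Syndrome = 10011
Column 25 of H equals this syndrome → error at bit 25 (1-indexed).
Flip bit 25: 0000100100111001101000100101100 → 0000100100111001101000101101100
Extract data bits at positions {3,5,6,7,9,10,11,12,13,14,15,17,18,19,20,21,22,23,24,25,26,27,28,29,30,31}: 01000011100101000101101100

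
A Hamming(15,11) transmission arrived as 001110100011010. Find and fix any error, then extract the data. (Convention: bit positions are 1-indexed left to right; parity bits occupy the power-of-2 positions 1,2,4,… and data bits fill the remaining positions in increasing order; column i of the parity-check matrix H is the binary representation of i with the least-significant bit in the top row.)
Syndrome s = H · r^T (mod 2), r = 001110100011010:
  s[0] = (101010101010101)·(001110100011010) mod 2 = 0+0+1+0+1+0+1+0+0+0+1+0+0+0+0 mod 2 = 0
  s[1] = (011001100110011)·(001110100011010) mod 2 = 0+0+1+0+0+0+1+0+0+0+1+0+0+1+0 mod 2 = 0
  s[2] = (000111100001111)·(001110100011010) mod 2 = 0+0+0+1+1+0+1+0+0+0+0+1+0+1+0 mod 2 = 1
  s[3] = (000000011111111)·(001110100011010) mod 2 = 0+0+0+0+0+0+0+0+0+0+1+1+0+1+0 mod 2 = 1
Syndrome = 0011
Column 12 of H equals this syndrome → error at bit 12 (1-indexed).
Flip bit 12: 001110100011010 → 001110100010010
Extract data bits at positions {3,5,6,7,9,10,11,12,13,14,15}: 11010010010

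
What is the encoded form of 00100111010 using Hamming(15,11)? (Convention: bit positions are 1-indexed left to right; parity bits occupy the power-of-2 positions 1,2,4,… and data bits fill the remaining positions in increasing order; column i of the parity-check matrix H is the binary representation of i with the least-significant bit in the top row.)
Codeword c = d · G (mod 2), d = 00100111010:
  c[0] = d·G[:,0] = (00100111010)·(11011010101) mod 2 = 0+0+0+0+0+0+1+0+0+0+0 mod 2 = 1
  c[1] = d·G[:,1] = (00100111010)·(10110110011) mod 2 = 0+0+1+0+0+1+1+0+0+1+0 mod 2 = 0
  c[2] = d·G[:,2] = (00100111010)·(10000000000) mod 2 = 0+0+0+0+0+0+0+0+0+0+0 mod 2 = 0
  c[3] = d·G[:,3] = (00100111010)·(01110001111) mod 2 = 0+0+1+0+0+0+0+1+0+1+0 mod 2 = 1
  c[4] = d·G[:,4] = (00100111010)·(01000000000) mod 2 = 0+0+0+0+0+0+0+0+0+0+0 mod 2 = 0
  c[5] = d·G[:,5] = (00100111010)·(00100000000) mod 2 = 0+0+1+0+0+0+0+0+0+0+0 mod 2 = 1
  c[6] = d·G[:,6] = (00100111010)·(00010000000) mod 2 = 0+0+0+0+0+0+0+0+0+0+0 mod 2 = 0
  c[7] = d·G[:,7] = (00100111010)·(00001111111) mod 2 = 0+0+0+0+0+1+1+1+0+1+0 mod 2 = 0
  c[8] = d·G[:,8] = (00100111010)·(00001000000) mod 2 = 0+0+0+0+0+0+0+0+0+0+0 mod 2 = 0
  c[9] = d·G[:,9] = (00100111010)·(00000100000) mod 2 = 0+0+0+0+0+1+0+0+0+0+0 mod 2 = 1
  c[10] = d·G[:,10] = (00100111010)·(00000010000) mod 2 = 0+0+0+0+0+0+1+0+0+0+0 mod 2 = 1
  c[11] = d·G[:,11] = (00100111010)·(00000001000) mod 2 = 0+0+0+0+0+0+0+1+0+0+0 mod 2 = 1
  c[12] = d·G[:,12] = (00100111010)·(00000000100) mod 2 = 0+0+0+0+0+0+0+0+0+0+0 mod 2 = 0
  c[13] = d·G[:,13] = (00100111010)·(00000000010) mod 2 = 0+0+0+0+0+0+0+0+0+1+0 mod 2 = 1
  c[14] = d·G[:,14] = (00100111010)·(00000000001) mod 2 = 0+0+0+0+0+0+0+0+0+0+0 mod 2 = 0
Codeword = 100101000111010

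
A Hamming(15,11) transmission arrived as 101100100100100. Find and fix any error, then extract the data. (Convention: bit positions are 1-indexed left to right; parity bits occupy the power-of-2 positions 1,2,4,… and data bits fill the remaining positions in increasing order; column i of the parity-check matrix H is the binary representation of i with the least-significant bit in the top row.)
Syndrome s = H · r^T (mod 2), r = 101100100100100:
  s[0] = (101010101010101)·(101100100100100) mod 2 = 1+0+1+0+0+0+1+0+0+0+0+0+1+0+0 mod 2 = 0
  s[1] = (011001100110011)·(101100100100100) mod 2 = 0+0+1+0+0+0+1+0+0+1+0+0+0+0+0 mod 2 = 1
  s[2] = (000111100001111)·(101100100100100) mod 2 = 0+0+0+1+0+0+1+0+0+0+0+0+1+0+0 mod 2 = 1
  s[3] = (000000011111111)·(101100100100100) mod 2 = 0+0+0+0+0+0+0+0+0+1+0+0+1+0+0 mod 2 = 0
Syndrome = 0110
Column 6 of H equals this syndrome → error at bit 6 (1-indexed).
Flip bit 6: 101100100100100 → 101101100100100
Extract data bits at positions {3,5,6,7,9,10,11,12,13,14,15}: 10110100100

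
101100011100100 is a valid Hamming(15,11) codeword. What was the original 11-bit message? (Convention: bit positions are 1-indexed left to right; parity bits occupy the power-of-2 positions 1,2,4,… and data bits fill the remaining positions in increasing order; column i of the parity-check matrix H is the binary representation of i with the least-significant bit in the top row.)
Parity bits occupy power-of-2 positions; data bits are at positions {3,5,6,7,9,10,11,12,13,14,15} (1-indexed).
Extract: c[3]=1 c[5]=0 c[6]=0 c[7]=0 c[9]=1 c[10]=1 c[11]=0 c[12]=0 c[13]=1 c[14]=0 c[15]=0
Data = 10001100100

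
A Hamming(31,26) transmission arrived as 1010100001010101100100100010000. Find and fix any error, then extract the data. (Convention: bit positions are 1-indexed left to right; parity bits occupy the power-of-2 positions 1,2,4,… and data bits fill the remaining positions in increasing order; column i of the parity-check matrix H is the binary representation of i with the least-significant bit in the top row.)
Syndrome s = H · r^T (mod 2), r = 1010100001010101100100100010000:
  s[0] = (1010101010101010101010101010101)·(1010100001010101100100100010000) mod 2 = 1+0+1+0+1+0+0+0+0+0+0+0+0+0+0+0+1+0+0+0+0+0+1+0+0+0+1+0+0+0+0 mod 2 = 0
  s[1] = (0110011001100110011001100110011)·(1010100001010101100100100010000) mod 2 = 0+0+1+0+0+0+0+0+0+1+0+0+0+1+0+0+0+0+0+0+0+0+1+0+0+0+1+0+0+0+0 mod 2 = 1
  s[2] = (0001111000011110000111100001111)·(1010100001010101100100100010000) mod 2 = 0+0+0+0+1+0+0+0+0+0+0+1+0+1+0+0+0+0+0+1+0+0+1+0+0+0+0+0+0+0+0 mod 2 = 1
  s[3] = (0000000111111110000000011111111)·(1010100001010101100100100010000) mod 2 = 0+0+0+0+0+0+0+0+0+1+0+1+0+1+0+0+0+0+0+0+0+0+0+0+0+0+1+0+0+0+0 mod 2 = 0
  s[4] = (0000000000000001111111111111111)·(1010100001010101100100100010000) mod 2 = 0+0+0+0+0+0+0+0+0+0+0+0+0+0+0+1+1+0+0+1+0+0+1+0+0+0+1+0+0+0+0 mod 2 = 1
Syndrome = 01101
Column 22 of H equals this syndrome → error at bit 22 (1-indexed).
Flip bit 22: 1010100001010101100100100010000 → 1010100001010101100101100010000
Extract data bits at positions {3,5,6,7,9,10,11,12,13,14,15,17,18,19,20,21,22,23,24,25,26,27,28,29,30,31}: 11000101010100101100010000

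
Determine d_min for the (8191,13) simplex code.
d_min = 4096 (every nonzero codeword of the simplex code S_13 has weight 2^(r−1) = 4096).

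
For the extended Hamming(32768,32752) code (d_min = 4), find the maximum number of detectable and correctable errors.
Detection only: up to d_min − 1 = 3 errors.
Correction: up to ⌊(d_min − 1)/2⌋ = ⌊3/2⌋ = 1 errors.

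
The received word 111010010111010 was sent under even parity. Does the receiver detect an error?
Sum of received bits: 1+1+1+0+1+0+0+1+0+1+1+1+0+1+0 = 9; 9 mod 2 = 1. Result is 1 ≠ 0 → error detected.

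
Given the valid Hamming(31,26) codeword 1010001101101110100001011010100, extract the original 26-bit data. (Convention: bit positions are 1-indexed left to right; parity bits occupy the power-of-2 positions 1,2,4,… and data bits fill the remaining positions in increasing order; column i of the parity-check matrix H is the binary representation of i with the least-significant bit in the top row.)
Parity bits occupy power-of-2 positions; data bits are at positions {3,5,6,7,9,10,11,12,13,14,15,17,18,19,20,21,22,23,24,25,26,27,28,29,30,31} (1-indexed).
Extract: c[3]=1 c[5]=0 c[6]=0 c[7]=1 c[9]=0 c[10]=1 c[11]=1 c[12]=0 c[13]=1 c[14]=1 c[15]=1 c[17]=1 c[18]=0 c[19]=0 c[20]=0 c[21]=0 c[22]=1 c[23]=0 c[24]=1 c[25]=1 c[26]=0 c[27]=1 c[28]=0 c[29]=1 c[30]=0 c[31]=0
Data = 10010110111100001011010100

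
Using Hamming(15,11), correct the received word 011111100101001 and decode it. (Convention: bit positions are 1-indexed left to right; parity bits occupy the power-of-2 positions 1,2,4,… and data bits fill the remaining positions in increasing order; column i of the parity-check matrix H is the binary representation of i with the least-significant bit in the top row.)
Syndrome s = H · r^T (mod 2), r = 011111100101001:
  s[0] = (101010101010101)·(011111100101001) mod 2 = 0+0+1+0+1+0+1+0+0+0+0+0+0+0+1 mod 2 = 0
  s[1] = (011001100110011)·(011111100101001) mod 2 = 0+1+1+0+0+1+1+0+0+1+0+0+0+0+1 mod 2 = 0
  s[2] = (000111100001111)·(011111100101001) mod 2 = 0+0+0+1+1+1+1+0+0+0+0+1+0+0+1 mod 2 = 0
  s[3] = (000000011111111)·(011111100101001) mod 2 = 0+0+0+0+0+0+0+0+0+1+0+1+0+0+1 mod 2 = 1
Syndrome = 0001
Column 8 of H equals this syndrome → error at bit 8 (1-indexed).
Flip bit 8: 011111100101001 → 011111110101001
Extract data bits at positions {3,5,6,7,9,10,11,12,13,14,15}: 11110101001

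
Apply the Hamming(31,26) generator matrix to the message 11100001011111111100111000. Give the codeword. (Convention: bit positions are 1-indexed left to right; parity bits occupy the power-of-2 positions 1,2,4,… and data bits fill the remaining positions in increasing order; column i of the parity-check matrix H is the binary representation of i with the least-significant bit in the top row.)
Codeword c = d · G (mod 2), d = 11100001011111111100111000:
  c[0] = d·G[:,0] = (11100001011111111100111000)·(11011010101101010101010101) mod 2 = 1+1+0+0+0+0+0+0+0+0+1+1+0+1+0+1+0+1+0+0+0+1+0+0+0+0 mod 2 = 0
  c[1] = d·G[:,1] = (11100001011111111100111000)·(10110110011011001100110011) mod 2 = 1+0+1+0+0+0+0+0+0+1+1+0+1+1+0+0+1+1+0+0+1+1+0+0+0+0 mod 2 = 0
  c[2] = d·G[:,2] = (11100001011111111100111000)·(10000000000000000000000000) mod 2 = 1+0+0+0+0+0+0+0+0+0+0+0+0+0+0+0+0+0+0+0+0+0+0+0+0+0 mod 2 = 1
  c[3] = d·G[:,3] = (11100001011111111100111000)·(01110001111000111100001111) mod 2 = 0+1+1+0+0+0+0+1+0+1+1+0+0+0+1+1+1+1+0+0+0+0+1+0+0+0 mod 2 = 0
  c[4] = d·G[:,4] = (11100001011111111100111000)·(01000000000000000000000000) mod 2 = 0+1+0+0+0+0+0+0+0+0+0+0+0+0+0+0+0+0+0+0+0+0+0+0+0+0 mod 2 = 1
  c[5] = d·G[:,5] = (11100001011111111100111000)·(00100000000000000000000000) mod 2 = 0+0+1+0+0+0+0+0+0+0+0+0+0+0+0+0+0+0+0+0+0+0+0+0+0+0 mod 2 = 1
  c[6] = d·G[:,6] = (11100001011111111100111000)·(00010000000000000000000000) mod 2 = 0+0+0+0+0+0+0+0+0+0+0+0+0+0+0+0+0+0+0+0+0+0+0+0+0+0 mod 2 = 0
  c[7] = d·G[:,7] = (11100001011111111100111000)·(00001111111000000011111111) mod 2 = 0+0+0+0+0+0+0+1+0+1+1+0+0+0+0+0+0+0+0+0+1+1+1+0+0+0 mod 2 = 0
  c[8] = d·G[:,8] = (11100001011111111100111000)·(00001000000000000000000000) mod 2 = 0+0+0+0+0+0+0+0+0+0+0+0+0+0+0+0+0+0+0+0+0+0+0+0+0+0 mod 2 = 0
  c[9] = d·G[:,9] = (11100001011111111100111000)·(00000100000000000000000000) mod 2 = 0+0+0+0+0+0+0+0+0+0+0+0+0+0+0+0+0+0+0+0+0+0+0+0+0+0 mod 2 = 0
  c[10] = d·G[:,10] = (11100001011111111100111000)·(00000010000000000000000000) mod 2 = 0+0+0+0+0+0+0+0+0+0+0+0+0+0+0+0+0+0+0+0+0+0+0+0+0+0 mod 2 = 0
  c[11] = d·G[:,11] = (11100001011111111100111000)·(00000001000000000000000000) mod 2 = 0+0+0+0+0+0+0+1+0+0+0+0+0+0+0+0+0+0+0+0+0+0+0+0+0+0 mod 2 = 1
  c[12] = d·G[:,12] = (11100001011111111100111000)·(00000000100000000000000000) mod 2 = 0+0+0+0+0+0+0+0+0+0+0+0+0+0+0+0+0+0+0+0+0+0+0+0+0+0 mod 2 = 0
  c[13] = d·G[:,13] = (11100001011111111100111000)·(00000000010000000000000000) mod 2 = 0+0+0+0+0+0+0+0+0+1+0+0+0+0+0+0+0+0+0+0+0+0+0+0+0+0 mod 2 = 1
  c[14] = d·G[:,14] = (11100001011111111100111000)·(00000000001000000000000000) mod 2 = 0+0+0+0+0+0+0+0+0+0+1+0+0+0+0+0+0+0+0+0+0+0+0+0+0+0 mod 2 = 1
  c[15] = d·G[:,15] = (11100001011111111100111000)·(00000000000111111111111111) mod 2 = 0+0+0+0+0+0+0+0+0+0+0+1+1+1+1+1+1+1+0+0+1+1+1+0+0+0 mod 2 = 0
  c[16] = d·G[:,16] = (11100001011111111100111000)·(00000000000100000000000000) mod 2 = 0+0+0+0+0+0+0+0+0+0+0+1+0+0+0+0+0+0+0+0+0+0+0+0+0+0 mod 2 = 1
  c[17] = d·G[:,17] = (11100001011111111100111000)·(00000000000010000000000000) mod 2 = 0+0+0+0+0+0+0+0+0+0+0+0+1+0+0+0+0+0+0+0+0+0+0+0+0+0 mod 2 = 1
  c[18] = d·G[:,18] = (11100001011111111100111000)·(00000000000001000000000000) mod 2 = 0+0+0+0+0+0+0+0+0+0+0+0+0+1+0+0+0+0+0+0+0+0+0+0+0+0 mod 2 = 1
  c[19] = d·G[:,19] = (11100001011111111100111000)·(00000000000000100000000000) mod 2 = 0+0+0+0+0+0+0+0+0+0+0+0+0+0+1+0+0+0+0+0+0+0+0+0+0+0 mod 2 = 1
  c[20] = d·G[:,20] = (11100001011111111100111000)·(00000000000000010000000000) mod 2 = 0+0+0+0+0+0+0+0+0+0+0+0+0+0+0+1+0+0+0+0+0+0+0+0+0+0 mod 2 = 1
  c[21] = d·G[:,21] = (11100001011111111100111000)·(00000000000000001000000000) mod 2 = 0+0+0+0+0+0+0+0+0+0+0+0+0+0+0+0+1+0+0+0+0+0+0+0+0+0 mod 2 = 1
  c[22] = d·G[:,22] = (11100001011111111100111000)·(00000000000000000100000000) mod 2 = 0+0+0+0+0+0+0+0+0+0+0+0+0+0+0+0+0+1+0+0+0+0+0+0+0+0 mod 2 = 1
  c[23] = d·G[:,23] = (11100001011111111100111000)·(00000000000000000010000000) mod 2 = 0+0+0+0+0+0+0+0+0+0+0+0+0+0+0+0+0+0+0+0+0+0+0+0+0+0 mod 2 = 0
  c[24] = d·G[:,24] = (11100001011111111100111000)·(00000000000000000001000000) mod 2 = 0+0+0+0+0+0+0+0+0+0+0+0+0+0+0+0+0+0+0+0+0+0+0+0+0+0 mod 2 = 0
  c[25] = d·G[:,25] = (11100001011111111100111000)·(00000000000000000000100000) mod 2 = 0+0+0+0+0+0+0+0+0+0+0+0+0+0+0+0+0+0+0+0+1+0+0+0+0+0 mod 2 = 1
  c[26] = d·G[:,26] = (11100001011111111100111000)·(00000000000000000000010000) mod 2 = 0+0+0+0+0+0+0+0+0+0+0+0+0+0+0+0+0+0+0+0+0+1+0+0+0+0 mod 2 = 1
  c[27] = d·G[:,27] = (11100001011111111100111000)·(00000000000000000000001000) mod 2 = 0+0+0+0+0+0+0+0+0+0+0+0+0+0+0+0+0+0+0+0+0+0+1+0+0+0 mod 2 = 1
  c[28] = d·G[:,28] = (11100001011111111100111000)·(00000000000000000000000100) mod 2 = 0+0+0+0+0+0+0+0+0+0+0+0+0+0+0+0+0+0+0+0+0+0+0+0+0+0 mod 2 = 0
  c[29] = d·G[:,29] = (11100001011111111100111000)·(00000000000000000000000010) mod 2 = 0+0+0+0+0+0+0+0+0+0+0+0+0+0+0+0+0+0+0+0+0+0+0+0+0+0 mod 2 = 0
  c[30] = d·G[:,30] = (11100001011111111100111000)·(00000000000000000000000001) mod 2 = 0+0+0+0+0+0+0+0+0+0+0+0+0+0+0+0+0+0+0+0+0+0+0+0+0+0 mod 2 = 0
Codeword = 0010110000010110111111100111000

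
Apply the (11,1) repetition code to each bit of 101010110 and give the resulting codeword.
Repeat each bit 11× and concatenate:
1→11111111111  0→00000000000  1→11111111111  0→00000000000  1→11111111111  0→00000000000  1→11111111111  1→11111111111  0→00000000000
Codeword = 111111111110000000000011111111111000000000001111111111100000000000111111111111111111111100000000000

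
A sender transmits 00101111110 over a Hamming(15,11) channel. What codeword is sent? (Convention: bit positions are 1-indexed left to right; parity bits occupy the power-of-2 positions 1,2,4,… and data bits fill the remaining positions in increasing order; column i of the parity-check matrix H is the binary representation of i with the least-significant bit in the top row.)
Codeword c = d · G (mod 2), d = 00101111110:
  c[0] = d·G[:,0] = (00101111110)·(11011010101) mod 2 = 0+0+0+0+1+0+1+0+1+0+0 mod 2 = 1
  c[1] = d·G[:,1] = (00101111110)·(10110110011) mod 2 = 0+0+1+0+0+1+1+0+0+1+0 mod 2 = 0
  c[2] = d·G[:,2] = (00101111110)·(10000000000) mod 2 = 0+0+0+0+0+0+0+0+0+0+0 mod 2 = 0
  c[3] = d·G[:,3] = (00101111110)·(01110001111) mod 2 = 0+0+1+0+0+0+0+1+1+1+0 mod 2 = 0
  c[4] = d·G[:,4] = (00101111110)·(01000000000) mod 2 = 0+0+0+0+0+0+0+0+0+0+0 mod 2 = 0
  c[5] = d·G[:,5] = (00101111110)·(00100000000) mod 2 = 0+0+1+0+0+0+0+0+0+0+0 mod 2 = 1
  c[6] = d·G[:,6] = (00101111110)·(00010000000) mod 2 = 0+0+0+0+0+0+0+0+0+0+0 mod 2 = 0
  c[7] = d·G[:,7] = (00101111110)·(00001111111) mod 2 = 0+0+0+0+1+1+1+1+1+1+0 mod 2 = 0
  c[8] = d·G[:,8] = (00101111110)·(00001000000) mod 2 = 0+0+0+0+1+0+0+0+0+0+0 mod 2 = 1
  c[9] = d·G[:,9] = (00101111110)·(00000100000) mod 2 = 0+0+0+0+0+1+0+0+0+0+0 mod 2 = 1
  c[10] = d·G[:,10] = (00101111110)·(00000010000) mod 2 = 0+0+0+0+0+0+1+0+0+0+0 mod 2 = 1
  c[11] = d·G[:,11] = (00101111110)·(00000001000) mod 2 = 0+0+0+0+0+0+0+1+0+0+0 mod 2 = 1
  c[12] = d·G[:,12] = (00101111110)·(00000000100) mod 2 = 0+0+0+0+0+0+0+0+1+0+0 mod 2 = 1
  c[13] = d·G[:,13] = (00101111110)·(00000000010) mod 2 = 0+0+0+0+0+0+0+0+0+1+0 mod 2 = 1
  c[14] = d·G[:,14] = (00101111110)·(00000000001) mod 2 = 0+0+0+0+0+0+0+0+0+0+0 mod 2 = 0
Codeword = 100001001111110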